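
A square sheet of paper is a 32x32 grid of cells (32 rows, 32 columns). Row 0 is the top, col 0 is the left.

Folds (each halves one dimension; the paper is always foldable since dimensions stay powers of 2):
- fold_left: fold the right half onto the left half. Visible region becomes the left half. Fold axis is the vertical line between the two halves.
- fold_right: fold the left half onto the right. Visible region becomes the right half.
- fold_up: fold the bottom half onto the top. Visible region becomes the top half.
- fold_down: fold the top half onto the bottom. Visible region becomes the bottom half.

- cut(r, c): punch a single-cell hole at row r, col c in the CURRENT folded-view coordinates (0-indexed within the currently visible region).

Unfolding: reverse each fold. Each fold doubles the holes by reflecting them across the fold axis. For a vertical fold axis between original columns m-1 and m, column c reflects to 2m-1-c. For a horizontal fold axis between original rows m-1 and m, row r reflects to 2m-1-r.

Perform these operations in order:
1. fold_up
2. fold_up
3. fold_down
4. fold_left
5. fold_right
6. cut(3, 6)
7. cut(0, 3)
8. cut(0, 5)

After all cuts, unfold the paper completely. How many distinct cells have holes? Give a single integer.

Op 1 fold_up: fold axis h@16; visible region now rows[0,16) x cols[0,32) = 16x32
Op 2 fold_up: fold axis h@8; visible region now rows[0,8) x cols[0,32) = 8x32
Op 3 fold_down: fold axis h@4; visible region now rows[4,8) x cols[0,32) = 4x32
Op 4 fold_left: fold axis v@16; visible region now rows[4,8) x cols[0,16) = 4x16
Op 5 fold_right: fold axis v@8; visible region now rows[4,8) x cols[8,16) = 4x8
Op 6 cut(3, 6): punch at orig (7,14); cuts so far [(7, 14)]; region rows[4,8) x cols[8,16) = 4x8
Op 7 cut(0, 3): punch at orig (4,11); cuts so far [(4, 11), (7, 14)]; region rows[4,8) x cols[8,16) = 4x8
Op 8 cut(0, 5): punch at orig (4,13); cuts so far [(4, 11), (4, 13), (7, 14)]; region rows[4,8) x cols[8,16) = 4x8
Unfold 1 (reflect across v@8): 6 holes -> [(4, 2), (4, 4), (4, 11), (4, 13), (7, 1), (7, 14)]
Unfold 2 (reflect across v@16): 12 holes -> [(4, 2), (4, 4), (4, 11), (4, 13), (4, 18), (4, 20), (4, 27), (4, 29), (7, 1), (7, 14), (7, 17), (7, 30)]
Unfold 3 (reflect across h@4): 24 holes -> [(0, 1), (0, 14), (0, 17), (0, 30), (3, 2), (3, 4), (3, 11), (3, 13), (3, 18), (3, 20), (3, 27), (3, 29), (4, 2), (4, 4), (4, 11), (4, 13), (4, 18), (4, 20), (4, 27), (4, 29), (7, 1), (7, 14), (7, 17), (7, 30)]
Unfold 4 (reflect across h@8): 48 holes -> [(0, 1), (0, 14), (0, 17), (0, 30), (3, 2), (3, 4), (3, 11), (3, 13), (3, 18), (3, 20), (3, 27), (3, 29), (4, 2), (4, 4), (4, 11), (4, 13), (4, 18), (4, 20), (4, 27), (4, 29), (7, 1), (7, 14), (7, 17), (7, 30), (8, 1), (8, 14), (8, 17), (8, 30), (11, 2), (11, 4), (11, 11), (11, 13), (11, 18), (11, 20), (11, 27), (11, 29), (12, 2), (12, 4), (12, 11), (12, 13), (12, 18), (12, 20), (12, 27), (12, 29), (15, 1), (15, 14), (15, 17), (15, 30)]
Unfold 5 (reflect across h@16): 96 holes -> [(0, 1), (0, 14), (0, 17), (0, 30), (3, 2), (3, 4), (3, 11), (3, 13), (3, 18), (3, 20), (3, 27), (3, 29), (4, 2), (4, 4), (4, 11), (4, 13), (4, 18), (4, 20), (4, 27), (4, 29), (7, 1), (7, 14), (7, 17), (7, 30), (8, 1), (8, 14), (8, 17), (8, 30), (11, 2), (11, 4), (11, 11), (11, 13), (11, 18), (11, 20), (11, 27), (11, 29), (12, 2), (12, 4), (12, 11), (12, 13), (12, 18), (12, 20), (12, 27), (12, 29), (15, 1), (15, 14), (15, 17), (15, 30), (16, 1), (16, 14), (16, 17), (16, 30), (19, 2), (19, 4), (19, 11), (19, 13), (19, 18), (19, 20), (19, 27), (19, 29), (20, 2), (20, 4), (20, 11), (20, 13), (20, 18), (20, 20), (20, 27), (20, 29), (23, 1), (23, 14), (23, 17), (23, 30), (24, 1), (24, 14), (24, 17), (24, 30), (27, 2), (27, 4), (27, 11), (27, 13), (27, 18), (27, 20), (27, 27), (27, 29), (28, 2), (28, 4), (28, 11), (28, 13), (28, 18), (28, 20), (28, 27), (28, 29), (31, 1), (31, 14), (31, 17), (31, 30)]

Answer: 96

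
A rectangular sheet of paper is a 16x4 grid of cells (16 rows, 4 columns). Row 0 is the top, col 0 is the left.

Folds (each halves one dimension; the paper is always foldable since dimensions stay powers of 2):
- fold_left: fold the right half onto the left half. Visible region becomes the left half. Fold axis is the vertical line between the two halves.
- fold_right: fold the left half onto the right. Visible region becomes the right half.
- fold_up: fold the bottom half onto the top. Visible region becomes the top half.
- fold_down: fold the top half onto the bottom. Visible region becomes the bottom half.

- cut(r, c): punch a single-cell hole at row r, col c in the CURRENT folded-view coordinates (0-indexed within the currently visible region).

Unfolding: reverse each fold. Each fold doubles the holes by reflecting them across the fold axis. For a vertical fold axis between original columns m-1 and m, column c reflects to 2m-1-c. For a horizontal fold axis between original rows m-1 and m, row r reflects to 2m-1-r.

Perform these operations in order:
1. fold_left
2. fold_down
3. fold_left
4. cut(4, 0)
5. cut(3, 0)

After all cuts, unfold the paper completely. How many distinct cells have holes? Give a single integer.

Op 1 fold_left: fold axis v@2; visible region now rows[0,16) x cols[0,2) = 16x2
Op 2 fold_down: fold axis h@8; visible region now rows[8,16) x cols[0,2) = 8x2
Op 3 fold_left: fold axis v@1; visible region now rows[8,16) x cols[0,1) = 8x1
Op 4 cut(4, 0): punch at orig (12,0); cuts so far [(12, 0)]; region rows[8,16) x cols[0,1) = 8x1
Op 5 cut(3, 0): punch at orig (11,0); cuts so far [(11, 0), (12, 0)]; region rows[8,16) x cols[0,1) = 8x1
Unfold 1 (reflect across v@1): 4 holes -> [(11, 0), (11, 1), (12, 0), (12, 1)]
Unfold 2 (reflect across h@8): 8 holes -> [(3, 0), (3, 1), (4, 0), (4, 1), (11, 0), (11, 1), (12, 0), (12, 1)]
Unfold 3 (reflect across v@2): 16 holes -> [(3, 0), (3, 1), (3, 2), (3, 3), (4, 0), (4, 1), (4, 2), (4, 3), (11, 0), (11, 1), (11, 2), (11, 3), (12, 0), (12, 1), (12, 2), (12, 3)]

Answer: 16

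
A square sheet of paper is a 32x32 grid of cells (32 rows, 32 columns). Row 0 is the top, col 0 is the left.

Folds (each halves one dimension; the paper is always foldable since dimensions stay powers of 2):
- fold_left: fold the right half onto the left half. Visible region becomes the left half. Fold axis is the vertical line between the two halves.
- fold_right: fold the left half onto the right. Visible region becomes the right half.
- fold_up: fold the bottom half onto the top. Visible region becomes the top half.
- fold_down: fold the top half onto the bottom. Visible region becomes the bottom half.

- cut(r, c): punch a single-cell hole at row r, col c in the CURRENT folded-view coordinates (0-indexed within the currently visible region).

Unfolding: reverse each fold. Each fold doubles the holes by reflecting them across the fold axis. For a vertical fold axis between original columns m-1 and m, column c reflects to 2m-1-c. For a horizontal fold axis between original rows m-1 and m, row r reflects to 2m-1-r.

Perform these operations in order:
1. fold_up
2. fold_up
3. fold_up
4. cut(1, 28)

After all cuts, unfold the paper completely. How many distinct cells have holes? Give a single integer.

Answer: 8

Derivation:
Op 1 fold_up: fold axis h@16; visible region now rows[0,16) x cols[0,32) = 16x32
Op 2 fold_up: fold axis h@8; visible region now rows[0,8) x cols[0,32) = 8x32
Op 3 fold_up: fold axis h@4; visible region now rows[0,4) x cols[0,32) = 4x32
Op 4 cut(1, 28): punch at orig (1,28); cuts so far [(1, 28)]; region rows[0,4) x cols[0,32) = 4x32
Unfold 1 (reflect across h@4): 2 holes -> [(1, 28), (6, 28)]
Unfold 2 (reflect across h@8): 4 holes -> [(1, 28), (6, 28), (9, 28), (14, 28)]
Unfold 3 (reflect across h@16): 8 holes -> [(1, 28), (6, 28), (9, 28), (14, 28), (17, 28), (22, 28), (25, 28), (30, 28)]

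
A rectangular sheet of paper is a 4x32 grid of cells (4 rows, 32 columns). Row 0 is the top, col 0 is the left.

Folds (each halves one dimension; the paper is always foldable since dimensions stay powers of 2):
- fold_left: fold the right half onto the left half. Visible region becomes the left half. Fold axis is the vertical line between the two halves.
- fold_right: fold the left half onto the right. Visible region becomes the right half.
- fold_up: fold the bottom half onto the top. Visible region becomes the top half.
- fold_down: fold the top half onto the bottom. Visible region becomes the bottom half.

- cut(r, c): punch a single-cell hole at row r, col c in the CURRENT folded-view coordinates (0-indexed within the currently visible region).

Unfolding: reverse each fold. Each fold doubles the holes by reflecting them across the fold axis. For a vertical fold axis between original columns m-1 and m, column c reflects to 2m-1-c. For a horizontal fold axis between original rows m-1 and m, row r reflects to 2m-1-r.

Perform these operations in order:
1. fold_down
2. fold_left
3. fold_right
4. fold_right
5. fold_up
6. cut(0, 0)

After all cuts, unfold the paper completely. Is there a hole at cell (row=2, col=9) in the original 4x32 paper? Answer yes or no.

Op 1 fold_down: fold axis h@2; visible region now rows[2,4) x cols[0,32) = 2x32
Op 2 fold_left: fold axis v@16; visible region now rows[2,4) x cols[0,16) = 2x16
Op 3 fold_right: fold axis v@8; visible region now rows[2,4) x cols[8,16) = 2x8
Op 4 fold_right: fold axis v@12; visible region now rows[2,4) x cols[12,16) = 2x4
Op 5 fold_up: fold axis h@3; visible region now rows[2,3) x cols[12,16) = 1x4
Op 6 cut(0, 0): punch at orig (2,12); cuts so far [(2, 12)]; region rows[2,3) x cols[12,16) = 1x4
Unfold 1 (reflect across h@3): 2 holes -> [(2, 12), (3, 12)]
Unfold 2 (reflect across v@12): 4 holes -> [(2, 11), (2, 12), (3, 11), (3, 12)]
Unfold 3 (reflect across v@8): 8 holes -> [(2, 3), (2, 4), (2, 11), (2, 12), (3, 3), (3, 4), (3, 11), (3, 12)]
Unfold 4 (reflect across v@16): 16 holes -> [(2, 3), (2, 4), (2, 11), (2, 12), (2, 19), (2, 20), (2, 27), (2, 28), (3, 3), (3, 4), (3, 11), (3, 12), (3, 19), (3, 20), (3, 27), (3, 28)]
Unfold 5 (reflect across h@2): 32 holes -> [(0, 3), (0, 4), (0, 11), (0, 12), (0, 19), (0, 20), (0, 27), (0, 28), (1, 3), (1, 4), (1, 11), (1, 12), (1, 19), (1, 20), (1, 27), (1, 28), (2, 3), (2, 4), (2, 11), (2, 12), (2, 19), (2, 20), (2, 27), (2, 28), (3, 3), (3, 4), (3, 11), (3, 12), (3, 19), (3, 20), (3, 27), (3, 28)]
Holes: [(0, 3), (0, 4), (0, 11), (0, 12), (0, 19), (0, 20), (0, 27), (0, 28), (1, 3), (1, 4), (1, 11), (1, 12), (1, 19), (1, 20), (1, 27), (1, 28), (2, 3), (2, 4), (2, 11), (2, 12), (2, 19), (2, 20), (2, 27), (2, 28), (3, 3), (3, 4), (3, 11), (3, 12), (3, 19), (3, 20), (3, 27), (3, 28)]

Answer: no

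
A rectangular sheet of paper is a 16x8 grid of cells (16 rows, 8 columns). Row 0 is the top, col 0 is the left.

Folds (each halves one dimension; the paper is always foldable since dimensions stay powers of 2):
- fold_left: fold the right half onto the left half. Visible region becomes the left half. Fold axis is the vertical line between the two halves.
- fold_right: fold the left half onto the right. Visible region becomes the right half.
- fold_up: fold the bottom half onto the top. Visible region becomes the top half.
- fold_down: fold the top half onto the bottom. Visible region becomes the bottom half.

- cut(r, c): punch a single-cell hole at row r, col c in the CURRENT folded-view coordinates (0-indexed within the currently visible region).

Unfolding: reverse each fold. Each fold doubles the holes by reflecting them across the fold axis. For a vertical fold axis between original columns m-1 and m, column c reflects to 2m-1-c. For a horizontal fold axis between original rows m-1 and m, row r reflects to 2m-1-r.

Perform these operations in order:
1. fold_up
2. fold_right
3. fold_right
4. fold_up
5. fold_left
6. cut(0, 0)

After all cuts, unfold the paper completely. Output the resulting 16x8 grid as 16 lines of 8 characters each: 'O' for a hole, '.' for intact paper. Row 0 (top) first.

Answer: OOOOOOOO
........
........
........
........
........
........
OOOOOOOO
OOOOOOOO
........
........
........
........
........
........
OOOOOOOO

Derivation:
Op 1 fold_up: fold axis h@8; visible region now rows[0,8) x cols[0,8) = 8x8
Op 2 fold_right: fold axis v@4; visible region now rows[0,8) x cols[4,8) = 8x4
Op 3 fold_right: fold axis v@6; visible region now rows[0,8) x cols[6,8) = 8x2
Op 4 fold_up: fold axis h@4; visible region now rows[0,4) x cols[6,8) = 4x2
Op 5 fold_left: fold axis v@7; visible region now rows[0,4) x cols[6,7) = 4x1
Op 6 cut(0, 0): punch at orig (0,6); cuts so far [(0, 6)]; region rows[0,4) x cols[6,7) = 4x1
Unfold 1 (reflect across v@7): 2 holes -> [(0, 6), (0, 7)]
Unfold 2 (reflect across h@4): 4 holes -> [(0, 6), (0, 7), (7, 6), (7, 7)]
Unfold 3 (reflect across v@6): 8 holes -> [(0, 4), (0, 5), (0, 6), (0, 7), (7, 4), (7, 5), (7, 6), (7, 7)]
Unfold 4 (reflect across v@4): 16 holes -> [(0, 0), (0, 1), (0, 2), (0, 3), (0, 4), (0, 5), (0, 6), (0, 7), (7, 0), (7, 1), (7, 2), (7, 3), (7, 4), (7, 5), (7, 6), (7, 7)]
Unfold 5 (reflect across h@8): 32 holes -> [(0, 0), (0, 1), (0, 2), (0, 3), (0, 4), (0, 5), (0, 6), (0, 7), (7, 0), (7, 1), (7, 2), (7, 3), (7, 4), (7, 5), (7, 6), (7, 7), (8, 0), (8, 1), (8, 2), (8, 3), (8, 4), (8, 5), (8, 6), (8, 7), (15, 0), (15, 1), (15, 2), (15, 3), (15, 4), (15, 5), (15, 6), (15, 7)]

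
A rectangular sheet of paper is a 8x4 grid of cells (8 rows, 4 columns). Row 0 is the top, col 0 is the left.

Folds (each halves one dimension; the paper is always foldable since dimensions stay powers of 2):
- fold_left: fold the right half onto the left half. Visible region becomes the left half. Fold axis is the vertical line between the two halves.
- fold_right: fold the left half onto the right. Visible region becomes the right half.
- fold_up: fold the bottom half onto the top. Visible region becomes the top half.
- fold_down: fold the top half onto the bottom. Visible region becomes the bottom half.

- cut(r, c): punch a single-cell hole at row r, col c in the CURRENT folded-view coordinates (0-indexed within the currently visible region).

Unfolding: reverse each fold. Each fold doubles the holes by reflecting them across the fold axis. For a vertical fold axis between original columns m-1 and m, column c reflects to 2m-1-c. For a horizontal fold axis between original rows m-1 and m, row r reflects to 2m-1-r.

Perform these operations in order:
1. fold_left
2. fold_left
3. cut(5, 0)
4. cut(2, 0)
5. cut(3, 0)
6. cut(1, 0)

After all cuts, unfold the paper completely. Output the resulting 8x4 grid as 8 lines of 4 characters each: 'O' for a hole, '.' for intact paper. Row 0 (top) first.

Answer: ....
OOOO
OOOO
OOOO
....
OOOO
....
....

Derivation:
Op 1 fold_left: fold axis v@2; visible region now rows[0,8) x cols[0,2) = 8x2
Op 2 fold_left: fold axis v@1; visible region now rows[0,8) x cols[0,1) = 8x1
Op 3 cut(5, 0): punch at orig (5,0); cuts so far [(5, 0)]; region rows[0,8) x cols[0,1) = 8x1
Op 4 cut(2, 0): punch at orig (2,0); cuts so far [(2, 0), (5, 0)]; region rows[0,8) x cols[0,1) = 8x1
Op 5 cut(3, 0): punch at orig (3,0); cuts so far [(2, 0), (3, 0), (5, 0)]; region rows[0,8) x cols[0,1) = 8x1
Op 6 cut(1, 0): punch at orig (1,0); cuts so far [(1, 0), (2, 0), (3, 0), (5, 0)]; region rows[0,8) x cols[0,1) = 8x1
Unfold 1 (reflect across v@1): 8 holes -> [(1, 0), (1, 1), (2, 0), (2, 1), (3, 0), (3, 1), (5, 0), (5, 1)]
Unfold 2 (reflect across v@2): 16 holes -> [(1, 0), (1, 1), (1, 2), (1, 3), (2, 0), (2, 1), (2, 2), (2, 3), (3, 0), (3, 1), (3, 2), (3, 3), (5, 0), (5, 1), (5, 2), (5, 3)]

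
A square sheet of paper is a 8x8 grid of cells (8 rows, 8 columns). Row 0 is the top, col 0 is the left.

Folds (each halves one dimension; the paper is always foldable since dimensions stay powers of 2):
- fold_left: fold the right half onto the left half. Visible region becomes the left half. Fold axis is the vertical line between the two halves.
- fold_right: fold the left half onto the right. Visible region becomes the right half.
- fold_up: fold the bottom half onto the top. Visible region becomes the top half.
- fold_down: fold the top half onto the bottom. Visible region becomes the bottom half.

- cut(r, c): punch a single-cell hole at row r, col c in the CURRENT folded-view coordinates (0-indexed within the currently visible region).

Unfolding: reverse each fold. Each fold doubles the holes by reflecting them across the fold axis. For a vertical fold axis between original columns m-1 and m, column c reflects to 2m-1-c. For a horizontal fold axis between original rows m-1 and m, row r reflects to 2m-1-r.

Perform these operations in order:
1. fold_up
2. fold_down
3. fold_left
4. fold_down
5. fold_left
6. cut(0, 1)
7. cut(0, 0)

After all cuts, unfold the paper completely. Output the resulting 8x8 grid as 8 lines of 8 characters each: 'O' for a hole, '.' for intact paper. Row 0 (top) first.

Op 1 fold_up: fold axis h@4; visible region now rows[0,4) x cols[0,8) = 4x8
Op 2 fold_down: fold axis h@2; visible region now rows[2,4) x cols[0,8) = 2x8
Op 3 fold_left: fold axis v@4; visible region now rows[2,4) x cols[0,4) = 2x4
Op 4 fold_down: fold axis h@3; visible region now rows[3,4) x cols[0,4) = 1x4
Op 5 fold_left: fold axis v@2; visible region now rows[3,4) x cols[0,2) = 1x2
Op 6 cut(0, 1): punch at orig (3,1); cuts so far [(3, 1)]; region rows[3,4) x cols[0,2) = 1x2
Op 7 cut(0, 0): punch at orig (3,0); cuts so far [(3, 0), (3, 1)]; region rows[3,4) x cols[0,2) = 1x2
Unfold 1 (reflect across v@2): 4 holes -> [(3, 0), (3, 1), (3, 2), (3, 3)]
Unfold 2 (reflect across h@3): 8 holes -> [(2, 0), (2, 1), (2, 2), (2, 3), (3, 0), (3, 1), (3, 2), (3, 3)]
Unfold 3 (reflect across v@4): 16 holes -> [(2, 0), (2, 1), (2, 2), (2, 3), (2, 4), (2, 5), (2, 6), (2, 7), (3, 0), (3, 1), (3, 2), (3, 3), (3, 4), (3, 5), (3, 6), (3, 7)]
Unfold 4 (reflect across h@2): 32 holes -> [(0, 0), (0, 1), (0, 2), (0, 3), (0, 4), (0, 5), (0, 6), (0, 7), (1, 0), (1, 1), (1, 2), (1, 3), (1, 4), (1, 5), (1, 6), (1, 7), (2, 0), (2, 1), (2, 2), (2, 3), (2, 4), (2, 5), (2, 6), (2, 7), (3, 0), (3, 1), (3, 2), (3, 3), (3, 4), (3, 5), (3, 6), (3, 7)]
Unfold 5 (reflect across h@4): 64 holes -> [(0, 0), (0, 1), (0, 2), (0, 3), (0, 4), (0, 5), (0, 6), (0, 7), (1, 0), (1, 1), (1, 2), (1, 3), (1, 4), (1, 5), (1, 6), (1, 7), (2, 0), (2, 1), (2, 2), (2, 3), (2, 4), (2, 5), (2, 6), (2, 7), (3, 0), (3, 1), (3, 2), (3, 3), (3, 4), (3, 5), (3, 6), (3, 7), (4, 0), (4, 1), (4, 2), (4, 3), (4, 4), (4, 5), (4, 6), (4, 7), (5, 0), (5, 1), (5, 2), (5, 3), (5, 4), (5, 5), (5, 6), (5, 7), (6, 0), (6, 1), (6, 2), (6, 3), (6, 4), (6, 5), (6, 6), (6, 7), (7, 0), (7, 1), (7, 2), (7, 3), (7, 4), (7, 5), (7, 6), (7, 7)]

Answer: OOOOOOOO
OOOOOOOO
OOOOOOOO
OOOOOOOO
OOOOOOOO
OOOOOOOO
OOOOOOOO
OOOOOOOO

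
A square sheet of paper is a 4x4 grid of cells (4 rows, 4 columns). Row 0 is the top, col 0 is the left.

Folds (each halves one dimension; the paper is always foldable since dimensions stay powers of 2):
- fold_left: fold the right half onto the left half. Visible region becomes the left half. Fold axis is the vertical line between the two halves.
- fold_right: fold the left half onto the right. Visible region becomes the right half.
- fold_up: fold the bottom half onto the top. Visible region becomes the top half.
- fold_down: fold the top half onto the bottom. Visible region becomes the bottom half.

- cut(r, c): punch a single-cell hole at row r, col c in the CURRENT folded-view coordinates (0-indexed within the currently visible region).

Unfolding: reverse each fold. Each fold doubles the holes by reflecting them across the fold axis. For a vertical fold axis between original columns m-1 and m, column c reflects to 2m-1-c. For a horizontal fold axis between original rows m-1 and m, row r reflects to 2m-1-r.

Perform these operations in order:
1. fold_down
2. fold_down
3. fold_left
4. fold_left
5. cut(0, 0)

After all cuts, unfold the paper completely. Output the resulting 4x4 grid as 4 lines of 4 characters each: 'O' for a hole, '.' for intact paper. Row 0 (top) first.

Answer: OOOO
OOOO
OOOO
OOOO

Derivation:
Op 1 fold_down: fold axis h@2; visible region now rows[2,4) x cols[0,4) = 2x4
Op 2 fold_down: fold axis h@3; visible region now rows[3,4) x cols[0,4) = 1x4
Op 3 fold_left: fold axis v@2; visible region now rows[3,4) x cols[0,2) = 1x2
Op 4 fold_left: fold axis v@1; visible region now rows[3,4) x cols[0,1) = 1x1
Op 5 cut(0, 0): punch at orig (3,0); cuts so far [(3, 0)]; region rows[3,4) x cols[0,1) = 1x1
Unfold 1 (reflect across v@1): 2 holes -> [(3, 0), (3, 1)]
Unfold 2 (reflect across v@2): 4 holes -> [(3, 0), (3, 1), (3, 2), (3, 3)]
Unfold 3 (reflect across h@3): 8 holes -> [(2, 0), (2, 1), (2, 2), (2, 3), (3, 0), (3, 1), (3, 2), (3, 3)]
Unfold 4 (reflect across h@2): 16 holes -> [(0, 0), (0, 1), (0, 2), (0, 3), (1, 0), (1, 1), (1, 2), (1, 3), (2, 0), (2, 1), (2, 2), (2, 3), (3, 0), (3, 1), (3, 2), (3, 3)]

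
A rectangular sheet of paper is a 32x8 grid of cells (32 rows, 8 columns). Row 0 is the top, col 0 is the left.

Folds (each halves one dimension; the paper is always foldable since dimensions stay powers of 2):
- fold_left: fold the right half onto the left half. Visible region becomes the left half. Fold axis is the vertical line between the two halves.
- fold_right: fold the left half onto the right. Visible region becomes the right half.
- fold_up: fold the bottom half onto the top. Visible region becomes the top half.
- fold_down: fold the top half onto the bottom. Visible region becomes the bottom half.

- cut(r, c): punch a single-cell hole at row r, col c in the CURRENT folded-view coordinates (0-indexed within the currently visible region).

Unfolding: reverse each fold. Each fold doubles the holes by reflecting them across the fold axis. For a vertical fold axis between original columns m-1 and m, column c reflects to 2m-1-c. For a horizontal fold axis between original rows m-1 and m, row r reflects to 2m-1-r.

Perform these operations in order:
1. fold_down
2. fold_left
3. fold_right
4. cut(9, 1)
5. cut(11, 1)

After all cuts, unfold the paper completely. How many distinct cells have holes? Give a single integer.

Answer: 16

Derivation:
Op 1 fold_down: fold axis h@16; visible region now rows[16,32) x cols[0,8) = 16x8
Op 2 fold_left: fold axis v@4; visible region now rows[16,32) x cols[0,4) = 16x4
Op 3 fold_right: fold axis v@2; visible region now rows[16,32) x cols[2,4) = 16x2
Op 4 cut(9, 1): punch at orig (25,3); cuts so far [(25, 3)]; region rows[16,32) x cols[2,4) = 16x2
Op 5 cut(11, 1): punch at orig (27,3); cuts so far [(25, 3), (27, 3)]; region rows[16,32) x cols[2,4) = 16x2
Unfold 1 (reflect across v@2): 4 holes -> [(25, 0), (25, 3), (27, 0), (27, 3)]
Unfold 2 (reflect across v@4): 8 holes -> [(25, 0), (25, 3), (25, 4), (25, 7), (27, 0), (27, 3), (27, 4), (27, 7)]
Unfold 3 (reflect across h@16): 16 holes -> [(4, 0), (4, 3), (4, 4), (4, 7), (6, 0), (6, 3), (6, 4), (6, 7), (25, 0), (25, 3), (25, 4), (25, 7), (27, 0), (27, 3), (27, 4), (27, 7)]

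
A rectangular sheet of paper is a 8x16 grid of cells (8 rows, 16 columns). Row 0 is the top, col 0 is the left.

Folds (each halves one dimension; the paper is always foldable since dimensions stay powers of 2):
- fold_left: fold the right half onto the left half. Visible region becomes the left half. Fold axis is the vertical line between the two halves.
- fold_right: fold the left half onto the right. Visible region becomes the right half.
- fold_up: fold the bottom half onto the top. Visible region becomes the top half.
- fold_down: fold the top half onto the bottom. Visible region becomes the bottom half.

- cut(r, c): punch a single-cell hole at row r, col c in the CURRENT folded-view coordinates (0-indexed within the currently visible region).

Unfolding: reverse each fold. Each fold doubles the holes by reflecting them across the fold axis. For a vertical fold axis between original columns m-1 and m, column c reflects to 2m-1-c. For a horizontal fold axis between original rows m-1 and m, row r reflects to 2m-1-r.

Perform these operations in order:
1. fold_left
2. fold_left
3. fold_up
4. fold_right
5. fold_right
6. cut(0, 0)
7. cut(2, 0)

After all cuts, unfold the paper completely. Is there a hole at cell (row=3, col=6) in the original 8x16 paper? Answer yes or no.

Op 1 fold_left: fold axis v@8; visible region now rows[0,8) x cols[0,8) = 8x8
Op 2 fold_left: fold axis v@4; visible region now rows[0,8) x cols[0,4) = 8x4
Op 3 fold_up: fold axis h@4; visible region now rows[0,4) x cols[0,4) = 4x4
Op 4 fold_right: fold axis v@2; visible region now rows[0,4) x cols[2,4) = 4x2
Op 5 fold_right: fold axis v@3; visible region now rows[0,4) x cols[3,4) = 4x1
Op 6 cut(0, 0): punch at orig (0,3); cuts so far [(0, 3)]; region rows[0,4) x cols[3,4) = 4x1
Op 7 cut(2, 0): punch at orig (2,3); cuts so far [(0, 3), (2, 3)]; region rows[0,4) x cols[3,4) = 4x1
Unfold 1 (reflect across v@3): 4 holes -> [(0, 2), (0, 3), (2, 2), (2, 3)]
Unfold 2 (reflect across v@2): 8 holes -> [(0, 0), (0, 1), (0, 2), (0, 3), (2, 0), (2, 1), (2, 2), (2, 3)]
Unfold 3 (reflect across h@4): 16 holes -> [(0, 0), (0, 1), (0, 2), (0, 3), (2, 0), (2, 1), (2, 2), (2, 3), (5, 0), (5, 1), (5, 2), (5, 3), (7, 0), (7, 1), (7, 2), (7, 3)]
Unfold 4 (reflect across v@4): 32 holes -> [(0, 0), (0, 1), (0, 2), (0, 3), (0, 4), (0, 5), (0, 6), (0, 7), (2, 0), (2, 1), (2, 2), (2, 3), (2, 4), (2, 5), (2, 6), (2, 7), (5, 0), (5, 1), (5, 2), (5, 3), (5, 4), (5, 5), (5, 6), (5, 7), (7, 0), (7, 1), (7, 2), (7, 3), (7, 4), (7, 5), (7, 6), (7, 7)]
Unfold 5 (reflect across v@8): 64 holes -> [(0, 0), (0, 1), (0, 2), (0, 3), (0, 4), (0, 5), (0, 6), (0, 7), (0, 8), (0, 9), (0, 10), (0, 11), (0, 12), (0, 13), (0, 14), (0, 15), (2, 0), (2, 1), (2, 2), (2, 3), (2, 4), (2, 5), (2, 6), (2, 7), (2, 8), (2, 9), (2, 10), (2, 11), (2, 12), (2, 13), (2, 14), (2, 15), (5, 0), (5, 1), (5, 2), (5, 3), (5, 4), (5, 5), (5, 6), (5, 7), (5, 8), (5, 9), (5, 10), (5, 11), (5, 12), (5, 13), (5, 14), (5, 15), (7, 0), (7, 1), (7, 2), (7, 3), (7, 4), (7, 5), (7, 6), (7, 7), (7, 8), (7, 9), (7, 10), (7, 11), (7, 12), (7, 13), (7, 14), (7, 15)]
Holes: [(0, 0), (0, 1), (0, 2), (0, 3), (0, 4), (0, 5), (0, 6), (0, 7), (0, 8), (0, 9), (0, 10), (0, 11), (0, 12), (0, 13), (0, 14), (0, 15), (2, 0), (2, 1), (2, 2), (2, 3), (2, 4), (2, 5), (2, 6), (2, 7), (2, 8), (2, 9), (2, 10), (2, 11), (2, 12), (2, 13), (2, 14), (2, 15), (5, 0), (5, 1), (5, 2), (5, 3), (5, 4), (5, 5), (5, 6), (5, 7), (5, 8), (5, 9), (5, 10), (5, 11), (5, 12), (5, 13), (5, 14), (5, 15), (7, 0), (7, 1), (7, 2), (7, 3), (7, 4), (7, 5), (7, 6), (7, 7), (7, 8), (7, 9), (7, 10), (7, 11), (7, 12), (7, 13), (7, 14), (7, 15)]

Answer: no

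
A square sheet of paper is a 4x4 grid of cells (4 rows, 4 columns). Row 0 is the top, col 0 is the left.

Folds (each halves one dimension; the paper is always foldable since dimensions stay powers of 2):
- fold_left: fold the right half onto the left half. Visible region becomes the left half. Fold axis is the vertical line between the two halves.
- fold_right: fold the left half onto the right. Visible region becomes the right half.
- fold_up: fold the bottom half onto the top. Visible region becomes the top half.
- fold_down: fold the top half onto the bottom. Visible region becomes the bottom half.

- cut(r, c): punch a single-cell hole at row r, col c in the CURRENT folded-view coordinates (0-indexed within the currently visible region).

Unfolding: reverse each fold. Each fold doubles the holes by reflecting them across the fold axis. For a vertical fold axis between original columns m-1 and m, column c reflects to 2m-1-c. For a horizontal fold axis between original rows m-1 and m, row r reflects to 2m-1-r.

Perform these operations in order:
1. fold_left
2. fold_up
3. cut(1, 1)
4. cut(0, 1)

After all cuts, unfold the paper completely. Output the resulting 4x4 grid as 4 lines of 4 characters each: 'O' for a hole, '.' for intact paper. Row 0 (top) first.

Op 1 fold_left: fold axis v@2; visible region now rows[0,4) x cols[0,2) = 4x2
Op 2 fold_up: fold axis h@2; visible region now rows[0,2) x cols[0,2) = 2x2
Op 3 cut(1, 1): punch at orig (1,1); cuts so far [(1, 1)]; region rows[0,2) x cols[0,2) = 2x2
Op 4 cut(0, 1): punch at orig (0,1); cuts so far [(0, 1), (1, 1)]; region rows[0,2) x cols[0,2) = 2x2
Unfold 1 (reflect across h@2): 4 holes -> [(0, 1), (1, 1), (2, 1), (3, 1)]
Unfold 2 (reflect across v@2): 8 holes -> [(0, 1), (0, 2), (1, 1), (1, 2), (2, 1), (2, 2), (3, 1), (3, 2)]

Answer: .OO.
.OO.
.OO.
.OO.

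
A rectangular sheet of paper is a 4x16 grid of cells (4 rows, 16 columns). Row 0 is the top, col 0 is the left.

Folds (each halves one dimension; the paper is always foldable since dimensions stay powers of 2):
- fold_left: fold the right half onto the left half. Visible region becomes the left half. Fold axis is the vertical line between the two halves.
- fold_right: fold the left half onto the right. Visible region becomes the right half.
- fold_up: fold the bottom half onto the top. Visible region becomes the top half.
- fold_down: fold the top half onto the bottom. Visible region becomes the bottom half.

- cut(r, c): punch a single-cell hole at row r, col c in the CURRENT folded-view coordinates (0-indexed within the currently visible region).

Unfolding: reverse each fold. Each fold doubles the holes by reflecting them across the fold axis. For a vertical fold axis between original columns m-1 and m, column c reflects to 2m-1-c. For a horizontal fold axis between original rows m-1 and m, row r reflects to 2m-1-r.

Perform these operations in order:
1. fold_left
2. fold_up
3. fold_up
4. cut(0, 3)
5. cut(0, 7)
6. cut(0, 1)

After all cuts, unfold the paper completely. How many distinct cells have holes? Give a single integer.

Answer: 24

Derivation:
Op 1 fold_left: fold axis v@8; visible region now rows[0,4) x cols[0,8) = 4x8
Op 2 fold_up: fold axis h@2; visible region now rows[0,2) x cols[0,8) = 2x8
Op 3 fold_up: fold axis h@1; visible region now rows[0,1) x cols[0,8) = 1x8
Op 4 cut(0, 3): punch at orig (0,3); cuts so far [(0, 3)]; region rows[0,1) x cols[0,8) = 1x8
Op 5 cut(0, 7): punch at orig (0,7); cuts so far [(0, 3), (0, 7)]; region rows[0,1) x cols[0,8) = 1x8
Op 6 cut(0, 1): punch at orig (0,1); cuts so far [(0, 1), (0, 3), (0, 7)]; region rows[0,1) x cols[0,8) = 1x8
Unfold 1 (reflect across h@1): 6 holes -> [(0, 1), (0, 3), (0, 7), (1, 1), (1, 3), (1, 7)]
Unfold 2 (reflect across h@2): 12 holes -> [(0, 1), (0, 3), (0, 7), (1, 1), (1, 3), (1, 7), (2, 1), (2, 3), (2, 7), (3, 1), (3, 3), (3, 7)]
Unfold 3 (reflect across v@8): 24 holes -> [(0, 1), (0, 3), (0, 7), (0, 8), (0, 12), (0, 14), (1, 1), (1, 3), (1, 7), (1, 8), (1, 12), (1, 14), (2, 1), (2, 3), (2, 7), (2, 8), (2, 12), (2, 14), (3, 1), (3, 3), (3, 7), (3, 8), (3, 12), (3, 14)]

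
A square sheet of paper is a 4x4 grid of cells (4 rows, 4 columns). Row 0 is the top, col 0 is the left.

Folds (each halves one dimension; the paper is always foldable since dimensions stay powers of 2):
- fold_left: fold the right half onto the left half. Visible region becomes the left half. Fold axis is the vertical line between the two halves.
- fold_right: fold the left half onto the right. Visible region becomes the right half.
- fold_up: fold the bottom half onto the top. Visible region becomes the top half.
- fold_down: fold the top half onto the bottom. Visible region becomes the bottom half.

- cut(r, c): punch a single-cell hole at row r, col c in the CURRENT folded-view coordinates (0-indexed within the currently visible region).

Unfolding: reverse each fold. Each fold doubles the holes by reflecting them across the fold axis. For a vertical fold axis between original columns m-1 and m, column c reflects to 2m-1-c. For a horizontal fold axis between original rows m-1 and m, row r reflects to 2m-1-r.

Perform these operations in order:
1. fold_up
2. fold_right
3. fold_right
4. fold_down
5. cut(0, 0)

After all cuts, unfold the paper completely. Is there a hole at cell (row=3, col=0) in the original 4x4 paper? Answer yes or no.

Answer: yes

Derivation:
Op 1 fold_up: fold axis h@2; visible region now rows[0,2) x cols[0,4) = 2x4
Op 2 fold_right: fold axis v@2; visible region now rows[0,2) x cols[2,4) = 2x2
Op 3 fold_right: fold axis v@3; visible region now rows[0,2) x cols[3,4) = 2x1
Op 4 fold_down: fold axis h@1; visible region now rows[1,2) x cols[3,4) = 1x1
Op 5 cut(0, 0): punch at orig (1,3); cuts so far [(1, 3)]; region rows[1,2) x cols[3,4) = 1x1
Unfold 1 (reflect across h@1): 2 holes -> [(0, 3), (1, 3)]
Unfold 2 (reflect across v@3): 4 holes -> [(0, 2), (0, 3), (1, 2), (1, 3)]
Unfold 3 (reflect across v@2): 8 holes -> [(0, 0), (0, 1), (0, 2), (0, 3), (1, 0), (1, 1), (1, 2), (1, 3)]
Unfold 4 (reflect across h@2): 16 holes -> [(0, 0), (0, 1), (0, 2), (0, 3), (1, 0), (1, 1), (1, 2), (1, 3), (2, 0), (2, 1), (2, 2), (2, 3), (3, 0), (3, 1), (3, 2), (3, 3)]
Holes: [(0, 0), (0, 1), (0, 2), (0, 3), (1, 0), (1, 1), (1, 2), (1, 3), (2, 0), (2, 1), (2, 2), (2, 3), (3, 0), (3, 1), (3, 2), (3, 3)]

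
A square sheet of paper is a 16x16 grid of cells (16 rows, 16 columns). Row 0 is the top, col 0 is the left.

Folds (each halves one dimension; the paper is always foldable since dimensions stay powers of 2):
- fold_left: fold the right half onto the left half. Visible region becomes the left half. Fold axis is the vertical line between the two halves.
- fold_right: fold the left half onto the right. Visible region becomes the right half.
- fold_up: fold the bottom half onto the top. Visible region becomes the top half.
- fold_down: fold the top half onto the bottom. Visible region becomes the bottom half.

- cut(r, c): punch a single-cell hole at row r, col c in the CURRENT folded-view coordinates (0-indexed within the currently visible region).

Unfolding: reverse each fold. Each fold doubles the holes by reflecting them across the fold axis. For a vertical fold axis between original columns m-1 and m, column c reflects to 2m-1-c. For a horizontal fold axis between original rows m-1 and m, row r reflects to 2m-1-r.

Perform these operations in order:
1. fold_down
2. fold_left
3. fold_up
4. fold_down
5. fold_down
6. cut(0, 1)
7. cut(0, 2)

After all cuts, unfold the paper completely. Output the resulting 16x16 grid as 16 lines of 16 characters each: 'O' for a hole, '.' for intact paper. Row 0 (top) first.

Answer: .OO..........OO.
.OO..........OO.
.OO..........OO.
.OO..........OO.
.OO..........OO.
.OO..........OO.
.OO..........OO.
.OO..........OO.
.OO..........OO.
.OO..........OO.
.OO..........OO.
.OO..........OO.
.OO..........OO.
.OO..........OO.
.OO..........OO.
.OO..........OO.

Derivation:
Op 1 fold_down: fold axis h@8; visible region now rows[8,16) x cols[0,16) = 8x16
Op 2 fold_left: fold axis v@8; visible region now rows[8,16) x cols[0,8) = 8x8
Op 3 fold_up: fold axis h@12; visible region now rows[8,12) x cols[0,8) = 4x8
Op 4 fold_down: fold axis h@10; visible region now rows[10,12) x cols[0,8) = 2x8
Op 5 fold_down: fold axis h@11; visible region now rows[11,12) x cols[0,8) = 1x8
Op 6 cut(0, 1): punch at orig (11,1); cuts so far [(11, 1)]; region rows[11,12) x cols[0,8) = 1x8
Op 7 cut(0, 2): punch at orig (11,2); cuts so far [(11, 1), (11, 2)]; region rows[11,12) x cols[0,8) = 1x8
Unfold 1 (reflect across h@11): 4 holes -> [(10, 1), (10, 2), (11, 1), (11, 2)]
Unfold 2 (reflect across h@10): 8 holes -> [(8, 1), (8, 2), (9, 1), (9, 2), (10, 1), (10, 2), (11, 1), (11, 2)]
Unfold 3 (reflect across h@12): 16 holes -> [(8, 1), (8, 2), (9, 1), (9, 2), (10, 1), (10, 2), (11, 1), (11, 2), (12, 1), (12, 2), (13, 1), (13, 2), (14, 1), (14, 2), (15, 1), (15, 2)]
Unfold 4 (reflect across v@8): 32 holes -> [(8, 1), (8, 2), (8, 13), (8, 14), (9, 1), (9, 2), (9, 13), (9, 14), (10, 1), (10, 2), (10, 13), (10, 14), (11, 1), (11, 2), (11, 13), (11, 14), (12, 1), (12, 2), (12, 13), (12, 14), (13, 1), (13, 2), (13, 13), (13, 14), (14, 1), (14, 2), (14, 13), (14, 14), (15, 1), (15, 2), (15, 13), (15, 14)]
Unfold 5 (reflect across h@8): 64 holes -> [(0, 1), (0, 2), (0, 13), (0, 14), (1, 1), (1, 2), (1, 13), (1, 14), (2, 1), (2, 2), (2, 13), (2, 14), (3, 1), (3, 2), (3, 13), (3, 14), (4, 1), (4, 2), (4, 13), (4, 14), (5, 1), (5, 2), (5, 13), (5, 14), (6, 1), (6, 2), (6, 13), (6, 14), (7, 1), (7, 2), (7, 13), (7, 14), (8, 1), (8, 2), (8, 13), (8, 14), (9, 1), (9, 2), (9, 13), (9, 14), (10, 1), (10, 2), (10, 13), (10, 14), (11, 1), (11, 2), (11, 13), (11, 14), (12, 1), (12, 2), (12, 13), (12, 14), (13, 1), (13, 2), (13, 13), (13, 14), (14, 1), (14, 2), (14, 13), (14, 14), (15, 1), (15, 2), (15, 13), (15, 14)]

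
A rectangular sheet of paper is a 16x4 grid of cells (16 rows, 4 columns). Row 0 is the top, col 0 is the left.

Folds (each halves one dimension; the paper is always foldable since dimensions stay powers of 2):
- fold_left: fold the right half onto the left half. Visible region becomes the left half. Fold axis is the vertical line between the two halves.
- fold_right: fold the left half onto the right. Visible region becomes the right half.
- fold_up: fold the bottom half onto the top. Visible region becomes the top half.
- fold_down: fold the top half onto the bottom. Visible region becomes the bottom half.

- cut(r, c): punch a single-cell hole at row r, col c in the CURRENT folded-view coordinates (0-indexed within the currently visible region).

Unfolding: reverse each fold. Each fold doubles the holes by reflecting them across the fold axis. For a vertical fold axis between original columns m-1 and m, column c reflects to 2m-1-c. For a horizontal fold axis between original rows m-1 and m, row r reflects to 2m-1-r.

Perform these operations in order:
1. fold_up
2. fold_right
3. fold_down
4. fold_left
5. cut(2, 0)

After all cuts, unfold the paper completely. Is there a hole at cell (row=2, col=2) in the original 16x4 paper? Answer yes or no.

Op 1 fold_up: fold axis h@8; visible region now rows[0,8) x cols[0,4) = 8x4
Op 2 fold_right: fold axis v@2; visible region now rows[0,8) x cols[2,4) = 8x2
Op 3 fold_down: fold axis h@4; visible region now rows[4,8) x cols[2,4) = 4x2
Op 4 fold_left: fold axis v@3; visible region now rows[4,8) x cols[2,3) = 4x1
Op 5 cut(2, 0): punch at orig (6,2); cuts so far [(6, 2)]; region rows[4,8) x cols[2,3) = 4x1
Unfold 1 (reflect across v@3): 2 holes -> [(6, 2), (6, 3)]
Unfold 2 (reflect across h@4): 4 holes -> [(1, 2), (1, 3), (6, 2), (6, 3)]
Unfold 3 (reflect across v@2): 8 holes -> [(1, 0), (1, 1), (1, 2), (1, 3), (6, 0), (6, 1), (6, 2), (6, 3)]
Unfold 4 (reflect across h@8): 16 holes -> [(1, 0), (1, 1), (1, 2), (1, 3), (6, 0), (6, 1), (6, 2), (6, 3), (9, 0), (9, 1), (9, 2), (9, 3), (14, 0), (14, 1), (14, 2), (14, 3)]
Holes: [(1, 0), (1, 1), (1, 2), (1, 3), (6, 0), (6, 1), (6, 2), (6, 3), (9, 0), (9, 1), (9, 2), (9, 3), (14, 0), (14, 1), (14, 2), (14, 3)]

Answer: no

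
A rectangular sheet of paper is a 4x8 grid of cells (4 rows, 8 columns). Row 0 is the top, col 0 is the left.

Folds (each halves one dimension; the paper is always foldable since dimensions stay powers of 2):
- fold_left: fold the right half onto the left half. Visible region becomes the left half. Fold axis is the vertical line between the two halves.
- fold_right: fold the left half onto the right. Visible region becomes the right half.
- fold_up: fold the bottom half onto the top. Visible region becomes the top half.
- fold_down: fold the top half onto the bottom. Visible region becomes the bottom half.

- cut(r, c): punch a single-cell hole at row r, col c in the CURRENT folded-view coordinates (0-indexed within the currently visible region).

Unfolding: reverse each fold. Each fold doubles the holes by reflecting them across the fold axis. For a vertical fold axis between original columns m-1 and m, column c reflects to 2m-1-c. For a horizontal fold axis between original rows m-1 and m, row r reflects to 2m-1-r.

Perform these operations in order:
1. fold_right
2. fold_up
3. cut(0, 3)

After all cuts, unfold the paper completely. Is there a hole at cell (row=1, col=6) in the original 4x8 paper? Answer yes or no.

Op 1 fold_right: fold axis v@4; visible region now rows[0,4) x cols[4,8) = 4x4
Op 2 fold_up: fold axis h@2; visible region now rows[0,2) x cols[4,8) = 2x4
Op 3 cut(0, 3): punch at orig (0,7); cuts so far [(0, 7)]; region rows[0,2) x cols[4,8) = 2x4
Unfold 1 (reflect across h@2): 2 holes -> [(0, 7), (3, 7)]
Unfold 2 (reflect across v@4): 4 holes -> [(0, 0), (0, 7), (3, 0), (3, 7)]
Holes: [(0, 0), (0, 7), (3, 0), (3, 7)]

Answer: no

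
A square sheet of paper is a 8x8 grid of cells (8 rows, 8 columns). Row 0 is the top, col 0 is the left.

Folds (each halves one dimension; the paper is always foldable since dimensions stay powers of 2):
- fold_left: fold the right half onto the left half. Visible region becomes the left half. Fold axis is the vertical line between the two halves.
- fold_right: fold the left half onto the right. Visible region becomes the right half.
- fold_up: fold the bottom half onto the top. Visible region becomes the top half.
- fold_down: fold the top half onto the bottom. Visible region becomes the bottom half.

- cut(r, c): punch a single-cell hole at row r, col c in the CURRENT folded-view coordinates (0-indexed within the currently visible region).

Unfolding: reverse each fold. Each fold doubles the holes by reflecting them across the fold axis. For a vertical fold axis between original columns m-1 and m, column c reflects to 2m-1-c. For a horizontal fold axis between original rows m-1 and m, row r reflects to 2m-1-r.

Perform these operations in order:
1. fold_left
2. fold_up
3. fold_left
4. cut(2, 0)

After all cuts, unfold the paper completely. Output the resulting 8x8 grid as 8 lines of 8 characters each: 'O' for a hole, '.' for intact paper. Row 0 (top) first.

Answer: ........
........
O..OO..O
........
........
O..OO..O
........
........

Derivation:
Op 1 fold_left: fold axis v@4; visible region now rows[0,8) x cols[0,4) = 8x4
Op 2 fold_up: fold axis h@4; visible region now rows[0,4) x cols[0,4) = 4x4
Op 3 fold_left: fold axis v@2; visible region now rows[0,4) x cols[0,2) = 4x2
Op 4 cut(2, 0): punch at orig (2,0); cuts so far [(2, 0)]; region rows[0,4) x cols[0,2) = 4x2
Unfold 1 (reflect across v@2): 2 holes -> [(2, 0), (2, 3)]
Unfold 2 (reflect across h@4): 4 holes -> [(2, 0), (2, 3), (5, 0), (5, 3)]
Unfold 3 (reflect across v@4): 8 holes -> [(2, 0), (2, 3), (2, 4), (2, 7), (5, 0), (5, 3), (5, 4), (5, 7)]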